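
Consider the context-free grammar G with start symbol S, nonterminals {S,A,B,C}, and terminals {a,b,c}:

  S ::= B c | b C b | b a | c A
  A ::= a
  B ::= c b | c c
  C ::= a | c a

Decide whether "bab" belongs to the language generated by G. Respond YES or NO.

CNF form of G:
  S -> B T0 | T0 A | T1 T2 | T1 X3
  A -> a
  B -> T0 T0 | T0 T1
  C -> T0 T2 | a
  T0 -> c
  T1 -> b
  T2 -> a
  X3 -> C T1

Fill CYK table bottom-up:
  cell(0,0) b: {T1}  orig:{}
  cell(1,1) a: {A,C,T2}  orig:{A,C}
  cell(2,2) b: {T1}  orig:{}
  cell(0,1) ba: {S}
  cell(1,2) ab: {X3}  orig:{}
  cell(0,2) bab: {S}

S ∈ T[0,2] ⇒ YES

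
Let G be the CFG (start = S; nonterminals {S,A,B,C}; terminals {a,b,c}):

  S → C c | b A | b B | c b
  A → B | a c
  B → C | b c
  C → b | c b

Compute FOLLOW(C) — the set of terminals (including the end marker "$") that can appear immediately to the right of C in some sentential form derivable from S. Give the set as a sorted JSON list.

FIRST iteration:
round 1:
  A via A→a c: +{a}
  B via B→b c: +{b}
  C via C→b: +{b}
  C via C→c b: +{c}
  S via S→C c: +{b,c}
  FIRST(S)={b,c}  FIRST(A)={a}  FIRST(B)={b}  FIRST(C)={b,c}
round 2:
  A via A→B: +{b}
  B via B→C: +{c}
  FIRST(S)={b,c}  FIRST(A)={a,b}  FIRST(B)={b,c}  FIRST(C)={b,c}
round 3:
  A via A→B: +{c}
  FIRST(S)={b,c}  FIRST(A)={a,b,c}  FIRST(B)={b,c}  FIRST(C)={b,c}
round 4: — fixpoint
  FIRST(S)={b,c}  FIRST(A)={a,b,c}  FIRST(B)={b,c}  FIRST(C)={b,c}

Compute FOLLOW by fixpoint:
FOLLOW(S) := {$}
[1]
  S→C c: FOLLOW(C) ⊇ FIRST(c) = {c}; new: +{c}
  S→b A: FOLLOW(A) ⊇ FOLLOW(S) ⊇ {$}; new: +{$}
  S→b B: FOLLOW(B) ⊇ FOLLOW(S) ⊇ {$}; new: +{$}
  S: {$}  A: {$}  B: {$}  C: {c}
[2]
  B→C: FOLLOW(C) ⊇ FOLLOW(B) ⊇ {$}; new: +{$}
  S: {$}  A: {$}  B: {$}  C: {$,c}
[3] — fixpoint
  S: {$}  A: {$}  B: {$}  C: {$,c}

FOLLOW(C) = ["$", "c"]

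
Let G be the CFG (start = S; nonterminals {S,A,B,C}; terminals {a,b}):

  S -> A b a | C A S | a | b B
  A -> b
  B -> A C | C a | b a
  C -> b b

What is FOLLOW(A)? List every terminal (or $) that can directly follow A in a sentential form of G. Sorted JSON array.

FIRST iteration:
round 1:
  A via A→b: +{b}
  B via B→A C: +{b}
  C via C→b b: +{b}
  S via S→A b a: +{b}
  S via S→a: +{a}
  FIRST(S)={a,b}  FIRST(A)={b}  FIRST(B)={b}  FIRST(C)={b}
round 2: (stable)
  FIRST(S)={a,b}  FIRST(A)={b}  FIRST(B)={b}  FIRST(C)={b}

FOLLOW iteration:
seed FOLLOW(S) with $
pass 1:
  B→A C: FOLLOW(A) ⊇ FIRST(C) = {b}; new: +{b}
  B→C a: FOLLOW(C) ⊇ FIRST(a) = {a}; new: +{a}
  S→C A S: FOLLOW(C) ⊇ FIRST(A) = {b}; new: +{b}
  S→C A S: FOLLOW(A) ⊇ FIRST(S) = {a,b}; new: +{a}
  S→b B: FOLLOW(B) ⊇ FOLLOW(S) ⊇ {$}; new: +{$}
  S: {$}  A: {a,b}  B: {$}  C: {a,b}
pass 2:
  B→A C: FOLLOW(C) ⊇ FOLLOW(B) ⊇ {$}; new: +{$}
  S: {$}  A: {a,b}  B: {$}  C: {$,a,b}
pass 3: (no change)
  S: {$}  A: {a,b}  B: {$}  C: {$,a,b}

FOLLOW(A) = ["a", "b"]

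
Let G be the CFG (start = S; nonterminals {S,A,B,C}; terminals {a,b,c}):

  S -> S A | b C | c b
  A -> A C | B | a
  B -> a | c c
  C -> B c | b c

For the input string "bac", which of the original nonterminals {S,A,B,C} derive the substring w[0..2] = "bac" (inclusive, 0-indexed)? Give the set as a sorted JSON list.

CNF form of G:
  S -> S A | T0 T1 | T1 C
  A -> A C | T0 T0 | a
  B -> T0 T0 | a
  C -> B T0 | T1 T0
  T0 -> c
  T1 -> b

CYK table (by increasing span) (cells [i..j] with 0 ≤ i ≤ j ≤ 2 only):
  cell(0,0) b: {T1}  orig:{}
  cell(1,1) a: {A,B}
  cell(2,2) c: {T0}  orig:{}
  cell(0,1) ba: ∅
  cell(1,2) ac: {C}
  cell(0,2) bac: {S}

Original NTs in T[0,2] deriving "bac": ["S"]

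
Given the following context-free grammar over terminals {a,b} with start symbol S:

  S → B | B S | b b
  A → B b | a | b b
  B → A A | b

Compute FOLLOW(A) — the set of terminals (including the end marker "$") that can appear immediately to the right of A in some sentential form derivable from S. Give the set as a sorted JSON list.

FIRST sets, iterate to fixpoint:
pass 1:
  A via A→a: +{a}
  A via A→b b: +{b}
  B via B→A A: +{a,b}
  S via S→B: +{a,b}
  FIRST(S)={a,b}  FIRST(A)={a,b}  FIRST(B)={a,b}
pass 2: (stable)
  FIRST(S)={a,b}  FIRST(A)={a,b}  FIRST(B)={a,b}

Compute FOLLOW by fixpoint:
initialize: $ ∈ FOLLOW(S)
round 1:
  A→B b: FOLLOW(B) ⊇ FIRST(b) = {b}; new: +{b}
  B→A A: FOLLOW(A) ⊇ FIRST(A) = {a,b}; new: +{a,b}
  S→B: FOLLOW(B) ⊇ FOLLOW(S) ⊇ {$}; new: +{$}
  S→B S: FOLLOW(B) ⊇ FIRST(S) = {a,b}; new: +{a}
  FOLLOW(S)={$}  FOLLOW(A)={a,b}  FOLLOW(B)={$,a,b}
round 2:
  B→A A: FOLLOW(A) ⊇ FOLLOW(B) ⊇ {$,a,b}; new: +{$}
  FOLLOW(S)={$}  FOLLOW(A)={$,a,b}  FOLLOW(B)={$,a,b}
round 3: done
  FOLLOW(S)={$}  FOLLOW(A)={$,a,b}  FOLLOW(B)={$,a,b}

FOLLOW(A) = ["$", "a", "b"]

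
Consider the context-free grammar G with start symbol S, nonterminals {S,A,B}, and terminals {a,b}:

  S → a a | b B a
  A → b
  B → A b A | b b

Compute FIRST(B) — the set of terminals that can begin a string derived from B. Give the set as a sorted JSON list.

FIRST iteration:
round 1:
  A via A→b: +{b}
  B via B→A b A: +{b}
  S via S→a a: +{a}
  S via S→b B a: +{b}
  FIRST(S)={a,b}  FIRST(A)={b}  FIRST(B)={b}
round 2: (no change)
  FIRST(S)={a,b}  FIRST(A)={b}  FIRST(B)={b}

FIRST(B) = ["b"]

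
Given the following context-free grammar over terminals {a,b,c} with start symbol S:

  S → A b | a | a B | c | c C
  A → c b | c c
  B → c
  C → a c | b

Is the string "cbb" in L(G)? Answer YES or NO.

Convert to CNF:
  S -> A T1 | T0 C | T2 B | a | c
  A -> T0 T0 | T0 T1
  B -> c
  C -> T2 T0 | b
  T0 -> c
  T1 -> b
  T2 -> a

CYK table (by increasing span):
  [0..0]={B,S,T0}  "c"  orig:{B,S}
  [1..1]={C,T1}  "b"  orig:{C}
  [2..2]={C,T1}  "b"  orig:{C}
  [0..1]={A,S}  "cb"
  [1..2]=∅  "bb"
  [0..2]={S}  "cbb"

S ∈ T[0,2] ⇒ YES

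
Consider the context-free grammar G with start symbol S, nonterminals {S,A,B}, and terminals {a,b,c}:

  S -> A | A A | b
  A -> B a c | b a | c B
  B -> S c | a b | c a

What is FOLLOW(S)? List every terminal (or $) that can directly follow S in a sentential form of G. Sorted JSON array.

Compute FIRST by fixpoint:
round 1:
  A via A→b a: +{b}
  A via A→c B: +{c}
  B via B→a b: +{a}
  B via B→c a: +{c}
  S via S→A: +{b,c}
  S: {b,c}  A: {b,c}  B: {a,c}
round 2:
  A via A→B a c: +{a}
  B via B→S c: +{b}
  S via S→A: +{a}
  S: {a,b,c}  A: {a,b,c}  B: {a,b,c}
round 3: done
  S: {a,b,c}  A: {a,b,c}  B: {a,b,c}

FOLLOW sets:
FOLLOW(S) := {$}
[1]
  A→B a c: FOLLOW(B) ⊇ FIRST(a) = {a}; new: +{a}
  B→S c: FOLLOW(S) ⊇ FIRST(c) = {c}; new: +{c}
  S→A: FOLLOW(A) ⊇ FOLLOW(S) ⊇ {$,c}; new: +{$,c}
  S→A A: FOLLOW(A) ⊇ FIRST(A) = {a,b,c}; new: +{a,b}
  FOLLOW(S)={$,c}  FOLLOW(A)={$,a,b,c}  FOLLOW(B)={a}
[2]
  A→c B: FOLLOW(B) ⊇ FOLLOW(A) ⊇ {$,a,b,c}; new: +{$,b,c}
  FOLLOW(S)={$,c}  FOLLOW(A)={$,a,b,c}  FOLLOW(B)={$,a,b,c}
[3] — fixpoint
  FOLLOW(S)={$,c}  FOLLOW(A)={$,a,b,c}  FOLLOW(B)={$,a,b,c}

FOLLOW(S) = ["$", "c"]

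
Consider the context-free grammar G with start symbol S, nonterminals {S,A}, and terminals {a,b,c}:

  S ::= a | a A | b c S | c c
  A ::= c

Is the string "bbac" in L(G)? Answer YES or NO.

CNF form of G:
  S -> T0 A | T1 X3 | T2 T2 | a
  A -> c
  T0 -> a
  T1 -> b
  T2 -> c
  X3 -> T2 S

CYK fill:
  cell(0,0) b: {T1}  orig:{}
  cell(1,1) b: {T1}  orig:{}
  cell(2,2) a: {S,T0}  orig:{S}
  cell(3,3) c: {A,T2}  orig:{A}
  cell(0,1) bb: ∅
  cell(1,2) ba: ∅
  cell(2,3) ac: {S}
  cell(0,2) bba: ∅
  cell(1,3) bac: ∅
  cell(0,3) bbac: ∅

S ∉ T[0,3] ⇒ NO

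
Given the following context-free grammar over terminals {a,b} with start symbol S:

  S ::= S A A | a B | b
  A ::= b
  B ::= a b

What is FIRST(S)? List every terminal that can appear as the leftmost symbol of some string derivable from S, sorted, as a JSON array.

FIRST sets, iterate to fixpoint:
[1]
  A via A→b: +{b}
  B via B→a b: +{a}
  S via S→a B: +{a}
  S via S→b: +{b}
  FIRST[S]={a,b}  FIRST[A]={b}  FIRST[B]={a}
[2] (stable)
  FIRST[S]={a,b}  FIRST[A]={b}  FIRST[B]={a}

FIRST(S) = ["a", "b"]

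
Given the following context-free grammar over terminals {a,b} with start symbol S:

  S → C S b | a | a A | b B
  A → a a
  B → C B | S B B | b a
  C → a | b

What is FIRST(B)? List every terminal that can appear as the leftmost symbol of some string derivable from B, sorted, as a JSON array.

Compute FIRST by fixpoint:
pass 1:
  A via A→a a: +{a}
  B via B→b a: +{b}
  C via C→a: +{a}
  C via C→b: +{b}
  S via S→C S b: +{a,b}
  FIRST[S]={a,b}  FIRST[A]={a}  FIRST[B]={b}  FIRST[C]={a,b}
pass 2:
  B via B→C B: +{a}
  FIRST[S]={a,b}  FIRST[A]={a}  FIRST[B]={a,b}  FIRST[C]={a,b}
pass 3: done
  FIRST[S]={a,b}  FIRST[A]={a}  FIRST[B]={a,b}  FIRST[C]={a,b}

FIRST(B) = ["a", "b"]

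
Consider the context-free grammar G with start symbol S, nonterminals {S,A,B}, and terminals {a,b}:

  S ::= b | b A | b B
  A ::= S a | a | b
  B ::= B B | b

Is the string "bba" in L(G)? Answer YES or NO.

CNF form of G:
  S -> T1 A | T1 B | b
  A -> S T0 | a | b
  B -> B B | b
  T0 -> a
  T1 -> b

CYK table (by increasing span):
  cell(0,0) b: {A,B,S,T1}  orig:{A,B,S}
  cell(1,1) b: {A,B,S,T1}  orig:{A,B,S}
  cell(2,2) a: {A,T0}  orig:{A}
  cell(0,1) bb: {B,S}
  cell(1,2) ba: {A,S}
  cell(0,2) bba: {A,S}

S ∈ T[0,2] ⇒ YES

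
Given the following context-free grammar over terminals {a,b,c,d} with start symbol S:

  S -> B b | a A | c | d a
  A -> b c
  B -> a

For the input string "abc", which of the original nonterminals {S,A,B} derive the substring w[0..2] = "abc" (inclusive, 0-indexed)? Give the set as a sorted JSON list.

Convert to CNF:
  S -> B T0 | T2 A | T3 T2 | c
  A -> T0 T1
  B -> a
  T0 -> b
  T1 -> c
  T2 -> a
  T3 -> d

CYK table (by increasing span) (cells [i..j] with 0 ≤ i ≤ j ≤ 2 only):
  cell(0,0) a: {B,T2}  orig:{B}
  cell(1,1) b: {T0}  orig:{}
  cell(2,2) c: {S,T1}  orig:{S}
  cell(0,1) ab: {S}
  cell(1,2) bc: {A}
  cell(0,2) abc: {S}

Original NTs in T[0,2] deriving "abc": ["S"]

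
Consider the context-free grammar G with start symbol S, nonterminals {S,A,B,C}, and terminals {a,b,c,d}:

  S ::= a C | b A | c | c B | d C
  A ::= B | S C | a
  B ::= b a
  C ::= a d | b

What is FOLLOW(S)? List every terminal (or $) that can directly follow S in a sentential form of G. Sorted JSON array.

FIRST sets, iterate to fixpoint:
round 1:
  A via A→a: +{a}
  B via B→b a: +{b}
  C via C→a d: +{a}
  C via C→b: +{b}
  S via S→a C: +{a}
  S via S→b A: +{b}
  S via S→c: +{c}
  S via S→d C: +{d}
  FIRST[S]={a,b,c,d}  FIRST[A]={a}  FIRST[B]={b}  FIRST[C]={a,b}
round 2:
  A via A→B: +{b}
  A via A→S C: +{c,d}
  FIRST[S]={a,b,c,d}  FIRST[A]={a,b,c,d}  FIRST[B]={b}  FIRST[C]={a,b}
round 3: (no change)
  FIRST[S]={a,b,c,d}  FIRST[A]={a,b,c,d}  FIRST[B]={b}  FIRST[C]={a,b}

FOLLOW iteration:
initialize: $ ∈ FOLLOW(S)
iter 1:
  A→S C: FOLLOW(S) ⊇ FIRST(C) = {a,b}; new: +{a,b}
  S→a C: FOLLOW(C) ⊇ FOLLOW(S) ⊇ {$,a,b}; new: +{$,a,b}
  S→b A: FOLLOW(A) ⊇ FOLLOW(S) ⊇ {$,a,b}; new: +{$,a,b}
  S→c B: FOLLOW(B) ⊇ FOLLOW(S) ⊇ {$,a,b}; new: +{$,a,b}
  S: {$,a,b}  A: {$,a,b}  B: {$,a,b}  C: {$,a,b}
iter 2: (stable)
  S: {$,a,b}  A: {$,a,b}  B: {$,a,b}  C: {$,a,b}

FOLLOW(S) = ["$", "a", "b"]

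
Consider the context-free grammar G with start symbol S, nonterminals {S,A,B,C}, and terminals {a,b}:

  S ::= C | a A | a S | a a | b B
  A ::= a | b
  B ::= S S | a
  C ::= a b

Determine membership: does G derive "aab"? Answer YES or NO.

CNF form of G:
  S -> T0 A | T0 S | T0 T0 | T0 T1 | T1 B
  A -> a | b
  B -> S S | a
  C -> T0 T1
  T0 -> a
  T1 -> b

Fill CYK table bottom-up:
  T[0,0] 'a' = {A,B,T0}  orig:{A,B}
  T[1,1] 'a' = {A,B,T0}  orig:{A,B}
  T[2,2] 'b' = {A,T1}  orig:{A}
  T[0,1] 'aa' = {S}
  T[1,2] 'ab' = {C,S}
  T[0,2] 'aab' = {S}

S ∈ T[0,2] ⇒ YES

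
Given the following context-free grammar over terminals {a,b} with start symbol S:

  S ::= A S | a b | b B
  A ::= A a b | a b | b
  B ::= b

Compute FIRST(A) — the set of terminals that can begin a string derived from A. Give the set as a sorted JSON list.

FIRST sets, iterate to fixpoint:
[1]
  A via A→a b: +{a}
  A via A→b: +{b}
  B via B→b: +{b}
  S via S→A S: +{a,b}
  FIRST[S]={a,b}  FIRST[A]={a,b}  FIRST[B]={b}
[2] done
  FIRST[S]={a,b}  FIRST[A]={a,b}  FIRST[B]={b}

FIRST(A) = ["a", "b"]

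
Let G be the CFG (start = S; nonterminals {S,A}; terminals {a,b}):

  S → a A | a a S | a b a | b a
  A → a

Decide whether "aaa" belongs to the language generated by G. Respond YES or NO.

CNF form of G:
  S -> T0 A | T0 X2 | T0 X3 | T1 T0
  A -> a
  T0 -> a
  T1 -> b
  X2 -> T0 S
  X3 -> T1 T0

Fill CYK table bottom-up:
  [0..0]={A,T0}  "a"  orig:{A}
  [1..1]={A,T0}  "a"  orig:{A}
  [2..2]={A,T0}  "a"  orig:{A}
  [0..1]={S}  "aa"
  [1..2]={S}  "aa"
  [0..2]={X2}  "aaa"  orig:{}

S ∉ T[0,2] ⇒ NO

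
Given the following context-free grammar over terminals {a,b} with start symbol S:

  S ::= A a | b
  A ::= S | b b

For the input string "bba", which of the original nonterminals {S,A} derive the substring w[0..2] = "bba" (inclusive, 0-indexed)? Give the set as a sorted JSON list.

CNF form of G:
  S -> A T0 | b
  A -> A T0 | T1 T1 | b
  T0 -> a
  T1 -> b

Fill CYK table bottom-up, restricted to cells inside w[0..2]:
  cell(0,0) b: {A,S,T1}  orig:{A,S}
  cell(1,1) b: {A,S,T1}  orig:{A,S}
  cell(2,2) a: {T0}  orig:{}
  cell(0,1) bb: {A}
  cell(1,2) ba: {A,S}
  cell(0,2) bba: {A,S}

Original NTs in T[0,2] deriving "bba": ["A", "S"]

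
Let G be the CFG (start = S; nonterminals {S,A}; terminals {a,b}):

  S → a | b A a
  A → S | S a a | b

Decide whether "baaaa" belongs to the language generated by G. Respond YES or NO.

CNF form of G:
  S -> T1 X4 | a
  A -> S X2 | T1 X3 | a | b
  T0 -> a
  T1 -> b
  X2 -> T0 T0
  X3 -> A T0
  X4 -> A T0

CYK fill:
  cell(0,0) b: {A,T1}  orig:{A}
  cell(1,1) a: {A,S,T0}  orig:{A,S}
  cell(2,2) a: {A,S,T0}  orig:{A,S}
  cell(3,3) a: {A,S,T0}  orig:{A,S}
  cell(4,4) a: {A,S,T0}  orig:{A,S}
  cell(0,1) ba: {X3,X4}  orig:{}
  cell(1,2) aa: {X2,X3,X4}  orig:{}
  cell(2,3) aa: {X2,X3,X4}  orig:{}
  cell(3,4) aa: {X2,X3,X4}  orig:{}
  cell(0,2) baa: {A,S}
  cell(1,3) aaa: {A}
  cell(2,4) aaa: {A}
  cell(0,3) baaa: {X3,X4}  orig:{}
  cell(1,4) aaaa: {X3,X4}  orig:{}
  cell(0,4) baaaa: {A,S}

S ∈ T[0,4] ⇒ YES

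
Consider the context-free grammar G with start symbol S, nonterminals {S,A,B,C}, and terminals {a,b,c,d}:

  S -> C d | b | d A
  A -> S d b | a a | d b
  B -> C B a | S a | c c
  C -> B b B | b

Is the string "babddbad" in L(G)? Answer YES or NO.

Convert to CNF:
  S -> C T0 | T0 A | b
  A -> S X4 | T0 T1 | T2 T2
  B -> C X5 | S T2 | T3 T3
  C -> B X6 | b
  T0 -> d
  T1 -> b
  T2 -> a
  T3 -> c
  X4 -> T0 T1
  X5 -> B T2
  X6 -> T1 B

CYK table (by increasing span):
  cell(0,0) b: {C,S,T1}  orig:{C,S}
  cell(1,1) a: {T2}  orig:{}
  cell(2,2) b: {C,S,T1}  orig:{C,S}
  cell(3,3) d: {T0}  orig:{}
  cell(4,4) d: {T0}  orig:{}
  cell(5,5) b: {C,S,T1}  orig:{C,S}
  cell(6,6) a: {T2}  orig:{}
  cell(7,7) d: {T0}  orig:{}
  cell(0,1) ba: {B}
  cell(1,2) ab: ∅
  cell(2,3) bd: {S}
  cell(3,4) dd: ∅
  cell(4,5) db: {A,X4}  orig:{A}
  cell(5,6) ba: {B}
  cell(6,7) ad: ∅
  cell(0,2) bab: ∅
  cell(1,3) abd: ∅
  cell(2,4) bdd: ∅
  cell(3,5) ddb: {S}
  cell(4,6) dba: ∅
  cell(5,7) bad: ∅
  cell(0,3) babd: ∅
  cell(1,4) abdd: ∅
  cell(2,5) bddb: {A}
  cell(3,6) ddba: {B}
  cell(4,7) dbad: ∅
  cell(0,4) babdd: ∅
  cell(1,5) abddb: ∅
  cell(2,6) bddba: {X6}  orig:{}
  cell(3,7) ddbad: ∅
  cell(0,5) babddb: ∅
  cell(1,6) abddba: ∅
  cell(2,7) bddbad: ∅
  cell(0,6) babddba: {C}
  cell(1,7) abddbad: ∅
  cell(0,7) babddbad: {S}

S ∈ T[0,7] ⇒ YES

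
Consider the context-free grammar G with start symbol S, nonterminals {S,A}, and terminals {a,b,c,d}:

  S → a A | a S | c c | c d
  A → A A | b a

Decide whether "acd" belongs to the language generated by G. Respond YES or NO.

CNF form of G:
  S -> T1 A | T1 S | T2 T2 | T2 T3
  A -> A A | T0 T1
  T0 -> b
  T1 -> a
  T2 -> c
  T3 -> d

CYK table (by increasing span):
  T[0,0] 'a' = {T1}  orig:{}
  T[1,1] 'c' = {T2}  orig:{}
  T[2,2] 'd' = {T3}  orig:{}
  T[0,1] 'ac' = ∅
  T[1,2] 'cd' = {S}
  T[0,2] 'acd' = {S}

S ∈ T[0,2] ⇒ YES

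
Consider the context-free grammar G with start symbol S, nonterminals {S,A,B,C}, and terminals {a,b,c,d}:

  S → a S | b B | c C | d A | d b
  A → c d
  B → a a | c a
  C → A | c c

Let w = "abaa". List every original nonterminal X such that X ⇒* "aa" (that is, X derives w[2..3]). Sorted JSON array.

CNF form of G:
  S -> T0 C | T1 A | T1 T3 | T2 S | T3 B
  A -> T0 T1
  B -> T0 T2 | T2 T2
  C -> T0 T0 | T0 T1
  T0 -> c
  T1 -> d
  T2 -> a
  T3 -> b

Fill CYK table bottom-up — only the sub-triangle for w[2..3]:
  T[2,2] 'a' = {T2}  orig:{}
  T[3,3] 'a' = {T2}  orig:{}
  T[2,3] 'aa' = {B}

Original NTs in T[2,3] deriving "aa": ["B"]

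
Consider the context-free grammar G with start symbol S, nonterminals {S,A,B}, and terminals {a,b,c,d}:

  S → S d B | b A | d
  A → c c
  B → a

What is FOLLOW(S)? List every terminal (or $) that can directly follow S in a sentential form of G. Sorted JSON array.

FIRST sets, iterate to fixpoint:
round 1:
  A via A→c c: +{c}
  B via B→a: +{a}
  S via S→b A: +{b}
  S via S→d: +{d}
  FIRST[S]={b,d}  FIRST[A]={c}  FIRST[B]={a}
round 2: done
  FIRST[S]={b,d}  FIRST[A]={c}  FIRST[B]={a}

Compute FOLLOW by fixpoint:
seed FOLLOW(S) with $
[1]
  S→S d B: FOLLOW(S) ⊇ FIRST(d) = {d}; new: +{d}
  S→S d B: FOLLOW(B) ⊇ FOLLOW(S) ⊇ {$,d}; new: +{$,d}
  S→b A: FOLLOW(A) ⊇ FOLLOW(S) ⊇ {$,d}; new: +{$,d}
  S: {$,d}  A: {$,d}  B: {$,d}
[2] done
  S: {$,d}  A: {$,d}  B: {$,d}

FOLLOW(S) = ["$", "d"]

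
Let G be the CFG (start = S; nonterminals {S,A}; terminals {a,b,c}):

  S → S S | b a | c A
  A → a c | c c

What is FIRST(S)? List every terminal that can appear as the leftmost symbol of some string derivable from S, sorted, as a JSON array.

FIRST sets, iterate to fixpoint:
round 1:
  A via A→a c: +{a}
  A via A→c c: +{c}
  S via S→b a: +{b}
  S via S→c A: +{c}
  FIRST[S]={b,c}  FIRST[A]={a,c}
round 2: (stable)
  FIRST[S]={b,c}  FIRST[A]={a,c}

FIRST(S) = ["b", "c"]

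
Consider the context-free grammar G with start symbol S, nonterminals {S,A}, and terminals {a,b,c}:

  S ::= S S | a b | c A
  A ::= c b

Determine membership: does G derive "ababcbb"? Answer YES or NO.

CNF form of G:
  S -> S S | T0 A | T2 T1
  A -> T0 T1
  T0 -> c
  T1 -> b
  T2 -> a

CYK table (by increasing span):
  cell(0,0) a: {T2}  orig:{}
  cell(1,1) b: {T1}  orig:{}
  cell(2,2) a: {T2}  orig:{}
  cell(3,3) b: {T1}  orig:{}
  cell(4,4) c: {T0}  orig:{}
  cell(5,5) b: {T1}  orig:{}
  cell(6,6) b: {T1}  orig:{}
  cell(0,1) ab: {S}
  cell(1,2) ba: ∅
  cell(2,3) ab: {S}
  cell(3,4) bc: ∅
  cell(4,5) cb: {A}
  cell(5,6) bb: ∅
  cell(0,2) aba: ∅
  cell(1,3) bab: ∅
  cell(2,4) abc: ∅
  cell(3,5) bcb: ∅
  cell(4,6) cbb: ∅
  cell(0,3) abab: {S}
  cell(1,4) babc: ∅
  cell(2,5) abcb: ∅
  cell(3,6) bcbb: ∅
  cell(0,4) ababc: ∅
  cell(1,5) babcb: ∅
  cell(2,6) abcbb: ∅
  cell(0,5) ababcb: ∅
  cell(1,6) babcbb: ∅
  cell(0,6) ababcbb: ∅

S ∉ T[0,6] ⇒ NO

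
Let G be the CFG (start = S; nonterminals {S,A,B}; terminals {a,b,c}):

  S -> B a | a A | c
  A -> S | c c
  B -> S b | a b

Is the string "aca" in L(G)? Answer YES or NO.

Convert to CNF:
  S -> B T0 | T0 A | c
  A -> B T0 | T0 A | T1 T1 | c
  B -> S T2 | T0 T2
  T0 -> a
  T1 -> c
  T2 -> b

Fill CYK table bottom-up:
  cell(0,0) a: {T0}  orig:{}
  cell(1,1) c: {A,S,T1}  orig:{A,S}
  cell(2,2) a: {T0}  orig:{}
  cell(0,1) ac: {A,S}
  cell(1,2) ca: ∅
  cell(0,2) aca: ∅

S ∉ T[0,2] ⇒ NO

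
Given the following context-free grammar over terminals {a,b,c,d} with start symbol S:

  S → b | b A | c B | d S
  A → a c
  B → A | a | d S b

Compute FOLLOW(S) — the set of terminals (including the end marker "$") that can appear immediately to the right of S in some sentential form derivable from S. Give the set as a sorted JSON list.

FIRST iteration:
iter 1:
  A via A→a c: +{a}
  B via B→A: +{a}
  B via B→d S b: +{d}
  S via S→b: +{b}
  S via S→c B: +{c}
  S via S→d S: +{d}
  FIRST(S)={b,c,d}  FIRST(A)={a}  FIRST(B)={a,d}
iter 2: done
  FIRST(S)={b,c,d}  FIRST(A)={a}  FIRST(B)={a,d}

Compute FOLLOW by fixpoint:
initialize: $ ∈ FOLLOW(S)
[1]
  B→d S b: FOLLOW(S) ⊇ FIRST(b) = {b}; new: +{b}
  S→b A: FOLLOW(A) ⊇ FOLLOW(S) ⊇ {$,b}; new: +{$,b}
  S→c B: FOLLOW(B) ⊇ FOLLOW(S) ⊇ {$,b}; new: +{$,b}
  FOLLOW(S)={$,b}  FOLLOW(A)={$,b}  FOLLOW(B)={$,b}
[2] (no change)
  FOLLOW(S)={$,b}  FOLLOW(A)={$,b}  FOLLOW(B)={$,b}

FOLLOW(S) = ["$", "b"]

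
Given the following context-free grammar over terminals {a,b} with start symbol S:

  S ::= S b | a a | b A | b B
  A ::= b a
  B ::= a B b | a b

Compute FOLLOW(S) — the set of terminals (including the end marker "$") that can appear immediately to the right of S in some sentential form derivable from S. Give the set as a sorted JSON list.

FIRST sets, iterate to fixpoint:
round 1:
  A via A→b a: +{b}
  B via B→a B b: +{a}
  S via S→a a: +{a}
  S via S→b A: +{b}
  S: {a,b}  A: {b}  B: {a}
round 2: — fixpoint
  S: {a,b}  A: {b}  B: {a}

Compute FOLLOW by fixpoint:
initialize: $ ∈ FOLLOW(S)
round 1:
  B→a B b: FOLLOW(B) ⊇ FIRST(b) = {b}; new: +{b}
  S→S b: FOLLOW(S) ⊇ FIRST(b) = {b}; new: +{b}
  S→b A: FOLLOW(A) ⊇ FOLLOW(S) ⊇ {$,b}; new: +{$,b}
  S→b B: FOLLOW(B) ⊇ FOLLOW(S) ⊇ {$,b}; new: +{$}
  FOLLOW[S]={$,b}  FOLLOW[A]={$,b}  FOLLOW[B]={$,b}
round 2: done
  FOLLOW[S]={$,b}  FOLLOW[A]={$,b}  FOLLOW[B]={$,b}

FOLLOW(S) = ["$", "b"]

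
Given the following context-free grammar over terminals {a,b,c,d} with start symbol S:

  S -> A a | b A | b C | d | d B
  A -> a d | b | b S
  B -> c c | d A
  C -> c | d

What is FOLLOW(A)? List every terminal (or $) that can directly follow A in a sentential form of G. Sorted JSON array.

FIRST sets, iterate to fixpoint:
pass 1:
  A via A→a d: +{a}
  A via A→b: +{b}
  B via B→c c: +{c}
  B via B→d A: +{d}
  C via C→c: +{c}
  C via C→d: +{d}
  S via S→A a: +{a,b}
  S via S→d: +{d}
  FIRST[S]={a,b,d}  FIRST[A]={a,b}  FIRST[B]={c,d}  FIRST[C]={c,d}
pass 2: done
  FIRST[S]={a,b,d}  FIRST[A]={a,b}  FIRST[B]={c,d}  FIRST[C]={c,d}

Compute FOLLOW by fixpoint:
seed FOLLOW(S) with $
[1]
  S→A a: FOLLOW(A) ⊇ FIRST(a) = {a}; new: +{a}
  S→b A: FOLLOW(A) ⊇ FOLLOW(S) ⊇ {$}; new: +{$}
  S→b C: FOLLOW(C) ⊇ FOLLOW(S) ⊇ {$}; new: +{$}
  S→d B: FOLLOW(B) ⊇ FOLLOW(S) ⊇ {$}; new: +{$}
  FOLLOW[S]={$}  FOLLOW[A]={$,a}  FOLLOW[B]={$}  FOLLOW[C]={$}
[2]
  A→b S: FOLLOW(S) ⊇ FOLLOW(A) ⊇ {$,a}; new: +{a}
  S→b C: FOLLOW(C) ⊇ FOLLOW(S) ⊇ {$,a}; new: +{a}
  S→d B: FOLLOW(B) ⊇ FOLLOW(S) ⊇ {$,a}; new: +{a}
  FOLLOW[S]={$,a}  FOLLOW[A]={$,a}  FOLLOW[B]={$,a}  FOLLOW[C]={$,a}
[3] — fixpoint
  FOLLOW[S]={$,a}  FOLLOW[A]={$,a}  FOLLOW[B]={$,a}  FOLLOW[C]={$,a}

FOLLOW(A) = ["$", "a"]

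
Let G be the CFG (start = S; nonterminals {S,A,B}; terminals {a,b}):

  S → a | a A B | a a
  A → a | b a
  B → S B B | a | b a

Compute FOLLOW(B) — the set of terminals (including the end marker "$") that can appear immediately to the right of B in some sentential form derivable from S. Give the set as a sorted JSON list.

Compute FIRST by fixpoint:
round 1:
  A via A→a: +{a}
  A via A→b a: +{b}
  B via B→a: +{a}
  B via B→b a: +{b}
  S via S→a: +{a}
  S: {a}  A: {a,b}  B: {a,b}
round 2: done
  S: {a}  A: {a,b}  B: {a,b}

Compute FOLLOW by fixpoint:
seed FOLLOW(S) with $
iter 1:
  B→S B B: FOLLOW(S) ⊇ FIRST(B) = {a,b}; new: +{a,b}
  B→S B B: FOLLOW(B) ⊇ FIRST(B) = {a,b}; new: +{a,b}
  S→a A B: FOLLOW(A) ⊇ FIRST(B) = {a,b}; new: +{a,b}
  S→a A B: FOLLOW(B) ⊇ FOLLOW(S) ⊇ {$,a,b}; new: +{$}
  S: {$,a,b}  A: {a,b}  B: {$,a,b}
iter 2: (no change)
  S: {$,a,b}  A: {a,b}  B: {$,a,b}

FOLLOW(B) = ["$", "a", "b"]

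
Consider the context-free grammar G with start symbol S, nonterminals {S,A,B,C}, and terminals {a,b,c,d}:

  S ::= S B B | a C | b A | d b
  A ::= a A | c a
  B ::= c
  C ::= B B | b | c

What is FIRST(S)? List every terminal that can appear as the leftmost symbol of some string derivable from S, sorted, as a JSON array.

Compute FIRST by fixpoint:
[1]
  A via A→a A: +{a}
  A via A→c a: +{c}
  B via B→c: +{c}
  C via C→B B: +{c}
  C via C→b: +{b}
  S via S→a C: +{a}
  S via S→b A: +{b}
  S via S→d b: +{d}
  S: {a,b,d}  A: {a,c}  B: {c}  C: {b,c}
[2] (stable)
  S: {a,b,d}  A: {a,c}  B: {c}  C: {b,c}

FIRST(S) = ["a", "b", "d"]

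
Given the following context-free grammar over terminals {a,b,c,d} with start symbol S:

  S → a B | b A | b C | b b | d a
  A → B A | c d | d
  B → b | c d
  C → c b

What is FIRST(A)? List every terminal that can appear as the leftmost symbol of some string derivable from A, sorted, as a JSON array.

FIRST sets, iterate to fixpoint:
iter 1:
  A via A→c d: +{c}
  A via A→d: +{d}
  B via B→b: +{b}
  B via B→c d: +{c}
  C via C→c b: +{c}
  S via S→a B: +{a}
  S via S→b A: +{b}
  S via S→d a: +{d}
  S: {a,b,d}  A: {c,d}  B: {b,c}  C: {c}
iter 2:
  A via A→B A: +{b}
  S: {a,b,d}  A: {b,c,d}  B: {b,c}  C: {c}
iter 3: (no change)
  S: {a,b,d}  A: {b,c,d}  B: {b,c}  C: {c}

FIRST(A) = ["b", "c", "d"]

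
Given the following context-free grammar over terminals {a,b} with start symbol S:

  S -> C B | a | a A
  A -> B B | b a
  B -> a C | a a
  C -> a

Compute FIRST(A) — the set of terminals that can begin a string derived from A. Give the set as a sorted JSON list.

Compute FIRST by fixpoint:
iter 1:
  A via A→b a: +{b}
  B via B→a C: +{a}
  C via C→a: +{a}
  S via S→C B: +{a}
  FIRST[S]={a}  FIRST[A]={b}  FIRST[B]={a}  FIRST[C]={a}
iter 2:
  A via A→B B: +{a}
  FIRST[S]={a}  FIRST[A]={a,b}  FIRST[B]={a}  FIRST[C]={a}
iter 3: (no change)
  FIRST[S]={a}  FIRST[A]={a,b}  FIRST[B]={a}  FIRST[C]={a}

FIRST(A) = ["a", "b"]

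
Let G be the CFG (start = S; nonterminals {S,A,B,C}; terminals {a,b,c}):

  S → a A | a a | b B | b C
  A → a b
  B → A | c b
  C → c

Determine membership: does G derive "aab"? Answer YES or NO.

CNF form of G:
  S -> T0 A | T0 T0 | T1 B | T1 C
  A -> T0 T1
  B -> T0 T1 | T2 T1
  C -> c
  T0 -> a
  T1 -> b
  T2 -> c

Fill CYK table bottom-up:
  cell(0,0) a: {T0}  orig:{}
  cell(1,1) a: {T0}  orig:{}
  cell(2,2) b: {T1}  orig:{}
  cell(0,1) aa: {S}
  cell(1,2) ab: {A,B}
  cell(0,2) aab: {S}

S ∈ T[0,2] ⇒ YES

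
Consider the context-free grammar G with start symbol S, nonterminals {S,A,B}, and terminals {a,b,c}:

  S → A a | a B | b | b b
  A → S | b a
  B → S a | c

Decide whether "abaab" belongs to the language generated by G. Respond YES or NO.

CNF form of G:
  S -> A T0 | T0 B | T1 T1 | b
  A -> A T0 | T0 B | T1 T0 | T1 T1 | b
  B -> S T0 | c
  T0 -> a
  T1 -> b

CYK fill:
  cell(0,0) a: {T0}  orig:{}
  cell(1,1) b: {A,S,T1}  orig:{A,S}
  cell(2,2) a: {T0}  orig:{}
  cell(3,3) a: {T0}  orig:{}
  cell(4,4) b: {A,S,T1}  orig:{A,S}
  cell(0,1) ab: ∅
  cell(1,2) ba: {A,B,S}
  cell(2,3) aa: ∅
  cell(3,4) ab: ∅
  cell(0,2) aba: {A,S}
  cell(1,3) baa: {A,B,S}
  cell(2,4) aab: ∅
  cell(0,3) abaa: {A,B,S}
  cell(1,4) baab: ∅
  cell(0,4) abaab: ∅

S ∉ T[0,4] ⇒ NO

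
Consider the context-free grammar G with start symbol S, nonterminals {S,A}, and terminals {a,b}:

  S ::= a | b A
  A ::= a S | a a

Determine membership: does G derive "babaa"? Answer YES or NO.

Convert to CNF:
  S -> T1 A | a
  A -> T0 S | T0 T0
  T0 -> a
  T1 -> b

CYK fill:
  cell(0,0) b: {T1}  orig:{}
  cell(1,1) a: {S,T0}  orig:{S}
  cell(2,2) b: {T1}  orig:{}
  cell(3,3) a: {S,T0}  orig:{S}
  cell(4,4) a: {S,T0}  orig:{S}
  cell(0,1) ba: ∅
  cell(1,2) ab: ∅
  cell(2,3) ba: ∅
  cell(3,4) aa: {A}
  cell(0,2) bab: ∅
  cell(1,3) aba: ∅
  cell(2,4) baa: {S}
  cell(0,3) baba: ∅
  cell(1,4) abaa: {A}
  cell(0,4) babaa: {S}

S ∈ T[0,4] ⇒ YES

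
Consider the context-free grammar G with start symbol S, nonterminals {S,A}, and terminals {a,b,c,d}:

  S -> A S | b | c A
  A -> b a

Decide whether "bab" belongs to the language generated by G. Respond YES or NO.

CNF form of G:
  S -> A S | T2 A | b
  A -> T0 T1
  T0 -> b
  T1 -> a
  T2 -> c

Fill CYK table bottom-up:
  T[0,0] 'b' = {S,T0}  orig:{S}
  T[1,1] 'a' = {T1}  orig:{}
  T[2,2] 'b' = {S,T0}  orig:{S}
  T[0,1] 'ba' = {A}
  T[1,2] 'ab' = ∅
  T[0,2] 'bab' = {S}

S ∈ T[0,2] ⇒ YES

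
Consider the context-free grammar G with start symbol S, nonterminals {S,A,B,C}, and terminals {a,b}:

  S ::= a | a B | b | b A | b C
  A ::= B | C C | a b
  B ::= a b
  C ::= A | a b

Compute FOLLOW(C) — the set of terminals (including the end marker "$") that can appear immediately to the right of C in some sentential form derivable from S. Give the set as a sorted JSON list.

FIRST sets, iterate to fixpoint:
iter 1:
  A via A→a b: +{a}
  B via B→a b: +{a}
  C via C→A: +{a}
  S via S→a: +{a}
  S via S→b: +{b}
  FIRST(S)={a,b}  FIRST(A)={a}  FIRST(B)={a}  FIRST(C)={a}
iter 2: — fixpoint
  FIRST(S)={a,b}  FIRST(A)={a}  FIRST(B)={a}  FIRST(C)={a}

Compute FOLLOW by fixpoint:
seed FOLLOW(S) with $
iter 1:
  A→C C: FOLLOW(C) ⊇ FIRST(C) = {a}; new: +{a}
  C→A: FOLLOW(A) ⊇ FOLLOW(C) ⊇ {a}; new: +{a}
  S→a B: FOLLOW(B) ⊇ FOLLOW(S) ⊇ {$}; new: +{$}
  S→b A: FOLLOW(A) ⊇ FOLLOW(S) ⊇ {$}; new: +{$}
  S→b C: FOLLOW(C) ⊇ FOLLOW(S) ⊇ {$}; new: +{$}
  S: {$}  A: {$,a}  B: {$}  C: {$,a}
iter 2:
  A→B: FOLLOW(B) ⊇ FOLLOW(A) ⊇ {$,a}; new: +{a}
  S: {$}  A: {$,a}  B: {$,a}  C: {$,a}
iter 3: (no change)
  S: {$}  A: {$,a}  B: {$,a}  C: {$,a}

FOLLOW(C) = ["$", "a"]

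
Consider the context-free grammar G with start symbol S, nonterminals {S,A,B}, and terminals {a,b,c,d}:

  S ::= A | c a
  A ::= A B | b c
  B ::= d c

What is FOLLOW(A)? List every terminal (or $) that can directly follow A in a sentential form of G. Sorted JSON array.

FIRST iteration:
iter 1:
  A via A→b c: +{b}
  B via B→d c: +{d}
  S via S→A: +{b}
  S via S→c a: +{c}
  FIRST[S]={b,c}  FIRST[A]={b}  FIRST[B]={d}
iter 2: (no change)
  FIRST[S]={b,c}  FIRST[A]={b}  FIRST[B]={d}

FOLLOW iteration:
initialize: $ ∈ FOLLOW(S)
round 1:
  A→A B: FOLLOW(A) ⊇ FIRST(B) = {d}; new: +{d}
  A→A B: FOLLOW(B) ⊇ FOLLOW(A) ⊇ {d}; new: +{d}
  S→A: FOLLOW(A) ⊇ FOLLOW(S) ⊇ {$}; new: +{$}
  FOLLOW[S]={$}  FOLLOW[A]={$,d}  FOLLOW[B]={d}
round 2:
  A→A B: FOLLOW(B) ⊇ FOLLOW(A) ⊇ {$,d}; new: +{$}
  FOLLOW[S]={$}  FOLLOW[A]={$,d}  FOLLOW[B]={$,d}
round 3: — fixpoint
  FOLLOW[S]={$}  FOLLOW[A]={$,d}  FOLLOW[B]={$,d}

FOLLOW(A) = ["$", "d"]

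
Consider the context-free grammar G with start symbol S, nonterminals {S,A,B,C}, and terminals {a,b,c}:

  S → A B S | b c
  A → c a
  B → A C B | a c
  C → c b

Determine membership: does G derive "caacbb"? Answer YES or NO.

Convert to CNF:
  S -> A X4 | T2 T0
  A -> T0 T1
  B -> A X3 | T1 T0
  C -> T0 T2
  T0 -> c
  T1 -> a
  T2 -> b
  X3 -> C B
  X4 -> B S

CYK table (by increasing span):
  cell(0,0) c: {T0}  orig:{}
  cell(1,1) a: {T1}  orig:{}
  cell(2,2) a: {T1}  orig:{}
  cell(3,3) c: {T0}  orig:{}
  cell(4,4) b: {T2}  orig:{}
  cell(5,5) b: {T2}  orig:{}
  cell(0,1) ca: {A}
  cell(1,2) aa: ∅
  cell(2,3) ac: {B}
  cell(3,4) cb: {C}
  cell(4,5) bb: ∅
  cell(0,2) caa: ∅
  cell(1,3) aac: ∅
  cell(2,4) acb: ∅
  cell(3,5) cbb: ∅
  cell(0,3) caac: ∅
  cell(1,4) aacb: ∅
  cell(2,5) acbb: ∅
  cell(0,4) caacb: ∅
  cell(1,5) aacbb: ∅
  cell(0,5) caacbb: ∅

S ∉ T[0,5] ⇒ NO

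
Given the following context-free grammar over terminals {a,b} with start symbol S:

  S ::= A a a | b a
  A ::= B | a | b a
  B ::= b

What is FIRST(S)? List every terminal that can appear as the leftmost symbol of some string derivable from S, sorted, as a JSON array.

FIRST sets, iterate to fixpoint:
iter 1:
  A via A→a: +{a}
  A via A→b a: +{b}
  B via B→b: +{b}
  S via S→A a a: +{a,b}
  S: {a,b}  A: {a,b}  B: {b}
iter 2: (stable)
  S: {a,b}  A: {a,b}  B: {b}

FIRST(S) = ["a", "b"]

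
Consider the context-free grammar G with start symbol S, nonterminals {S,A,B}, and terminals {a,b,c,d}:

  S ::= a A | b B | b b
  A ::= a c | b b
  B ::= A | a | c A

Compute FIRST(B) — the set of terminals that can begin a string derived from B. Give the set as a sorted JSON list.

FIRST iteration:
pass 1:
  A via A→a c: +{a}
  A via A→b b: +{b}
  B via B→A: +{a,b}
  B via B→c A: +{c}
  S via S→a A: +{a}
  S via S→b B: +{b}
  S: {a,b}  A: {a,b}  B: {a,b,c}
pass 2: (no change)
  S: {a,b}  A: {a,b}  B: {a,b,c}

FIRST(B) = ["a", "b", "c"]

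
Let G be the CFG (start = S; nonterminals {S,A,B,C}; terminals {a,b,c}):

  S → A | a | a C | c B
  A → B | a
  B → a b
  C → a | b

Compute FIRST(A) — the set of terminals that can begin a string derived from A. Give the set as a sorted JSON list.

Compute FIRST by fixpoint:
iter 1:
  A via A→a: +{a}
  B via B→a b: +{a}
  C via C→a: +{a}
  C via C→b: +{b}
  S via S→A: +{a}
  S via S→c B: +{c}
  S: {a,c}  A: {a}  B: {a}  C: {a,b}
iter 2: (no change)
  S: {a,c}  A: {a}  B: {a}  C: {a,b}

FIRST(A) = ["a"]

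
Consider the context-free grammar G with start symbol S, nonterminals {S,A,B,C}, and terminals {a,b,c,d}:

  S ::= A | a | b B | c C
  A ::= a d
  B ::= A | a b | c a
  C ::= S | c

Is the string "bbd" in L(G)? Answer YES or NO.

Convert to CNF:
  S -> T0 T1 | T2 B | T3 C | a
  A -> T0 T1
  B -> T0 T1 | T0 T2 | T3 T0
  C -> T0 T1 | T2 B | T3 C | a | c
  T0 -> a
  T1 -> d
  T2 -> b
  T3 -> c

Fill CYK table bottom-up:
  [0..0]={T2}  "b"  orig:{}
  [1..1]={T2}  "b"  orig:{}
  [2..2]={T1}  "d"  orig:{}
  [0..1]=∅  "bb"
  [1..2]=∅  "bd"
  [0..2]=∅  "bbd"

S ∉ T[0,2] ⇒ NO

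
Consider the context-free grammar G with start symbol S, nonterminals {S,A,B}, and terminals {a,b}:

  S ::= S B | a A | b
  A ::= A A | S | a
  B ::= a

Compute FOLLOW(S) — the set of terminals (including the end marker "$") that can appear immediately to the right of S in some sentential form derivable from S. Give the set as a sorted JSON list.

FIRST iteration:
round 1:
  A via A→a: +{a}
  B via B→a: +{a}
  S via S→a A: +{a}
  S via S→b: +{b}
  FIRST(S)={a,b}  FIRST(A)={a}  FIRST(B)={a}
round 2:
  A via A→S: +{b}
  FIRST(S)={a,b}  FIRST(A)={a,b}  FIRST(B)={a}
round 3: — fixpoint
  FIRST(S)={a,b}  FIRST(A)={a,b}  FIRST(B)={a}

Compute FOLLOW by fixpoint:
FOLLOW(S) := {$}
iter 1:
  A→A A: FOLLOW(A) ⊇ FIRST(A) = {a,b}; new: +{a,b}
  A→S: FOLLOW(S) ⊇ FOLLOW(A) ⊇ {a,b}; new: +{a,b}
  S→S B: FOLLOW(B) ⊇ FOLLOW(S) ⊇ {$,a,b}; new: +{$,a,b}
  S→a A: FOLLOW(A) ⊇ FOLLOW(S) ⊇ {$,a,b}; new: +{$}
  FOLLOW[S]={$,a,b}  FOLLOW[A]={$,a,b}  FOLLOW[B]={$,a,b}
iter 2: (stable)
  FOLLOW[S]={$,a,b}  FOLLOW[A]={$,a,b}  FOLLOW[B]={$,a,b}

FOLLOW(S) = ["$", "a", "b"]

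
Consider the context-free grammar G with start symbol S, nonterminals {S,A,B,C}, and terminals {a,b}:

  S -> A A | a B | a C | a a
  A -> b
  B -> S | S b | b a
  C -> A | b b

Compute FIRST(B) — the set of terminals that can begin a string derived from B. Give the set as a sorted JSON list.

FIRST sets, iterate to fixpoint:
[1]
  A via A→b: +{b}
  B via B→b a: +{b}
  C via C→A: +{b}
  S via S→A A: +{b}
  S via S→a B: +{a}
  FIRST[S]={a,b}  FIRST[A]={b}  FIRST[B]={b}  FIRST[C]={b}
[2]
  B via B→S: +{a}
  FIRST[S]={a,b}  FIRST[A]={b}  FIRST[B]={a,b}  FIRST[C]={b}
[3] done
  FIRST[S]={a,b}  FIRST[A]={b}  FIRST[B]={a,b}  FIRST[C]={b}

FIRST(B) = ["a", "b"]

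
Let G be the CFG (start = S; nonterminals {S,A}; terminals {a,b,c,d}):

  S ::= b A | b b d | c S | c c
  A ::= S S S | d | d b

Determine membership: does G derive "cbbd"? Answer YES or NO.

CNF form of G:
  S -> T1 A | T1 X4 | T2 S | T2 T2
  A -> S X3 | T0 T1 | d
  T0 -> d
  T1 -> b
  T2 -> c
  X3 -> S S
  X4 -> T1 T0

Fill CYK table bottom-up:
  cell(0,0) c: {T2}  orig:{}
  cell(1,1) b: {T1}  orig:{}
  cell(2,2) b: {T1}  orig:{}
  cell(3,3) d: {A,T0}  orig:{A}
  cell(0,1) cb: ∅
  cell(1,2) bb: ∅
  cell(2,3) bd: {S,X4}  orig:{S}
  cell(0,2) cbb: ∅
  cell(1,3) bbd: {S}
  cell(0,3) cbbd: {S}

S ∈ T[0,3] ⇒ YES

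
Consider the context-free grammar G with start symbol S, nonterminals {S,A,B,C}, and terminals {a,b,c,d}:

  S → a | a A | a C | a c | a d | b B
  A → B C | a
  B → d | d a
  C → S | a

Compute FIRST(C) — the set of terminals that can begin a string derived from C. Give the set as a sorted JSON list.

FIRST sets, iterate to fixpoint:
pass 1:
  A via A→a: +{a}
  B via B→d: +{d}
  C via C→a: +{a}
  S via S→a: +{a}
  S via S→b B: +{b}
  FIRST[S]={a,b}  FIRST[A]={a}  FIRST[B]={d}  FIRST[C]={a}
pass 2:
  A via A→B C: +{d}
  C via C→S: +{b}
  FIRST[S]={a,b}  FIRST[A]={a,d}  FIRST[B]={d}  FIRST[C]={a,b}
pass 3: (no change)
  FIRST[S]={a,b}  FIRST[A]={a,d}  FIRST[B]={d}  FIRST[C]={a,b}

FIRST(C) = ["a", "b"]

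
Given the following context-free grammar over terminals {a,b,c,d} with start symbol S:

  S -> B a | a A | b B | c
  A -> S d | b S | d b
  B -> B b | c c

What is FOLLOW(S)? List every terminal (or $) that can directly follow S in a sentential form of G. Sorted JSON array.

Compute FIRST by fixpoint:
iter 1:
  A via A→b S: +{b}
  A via A→d b: +{d}
  B via B→c c: +{c}
  S via S→B a: +{c}
  S via S→a A: +{a}
  S via S→b B: +{b}
  FIRST(S)={a,b,c}  FIRST(A)={b,d}  FIRST(B)={c}
iter 2:
  A via A→S d: +{a,c}
  FIRST(S)={a,b,c}  FIRST(A)={a,b,c,d}  FIRST(B)={c}
iter 3: — fixpoint
  FIRST(S)={a,b,c}  FIRST(A)={a,b,c,d}  FIRST(B)={c}

FOLLOW iteration:
seed FOLLOW(S) with $
round 1:
  A→S d: FOLLOW(S) ⊇ FIRST(d) = {d}; new: +{d}
  B→B b: FOLLOW(B) ⊇ FIRST(b) = {b}; new: +{b}
  S→B a: FOLLOW(B) ⊇ FIRST(a) = {a}; new: +{a}
  S→a A: FOLLOW(A) ⊇ FOLLOW(S) ⊇ {$,d}; new: +{$,d}
  S→b B: FOLLOW(B) ⊇ FOLLOW(S) ⊇ {$,d}; new: +{$,d}
  FOLLOW(S)={$,d}  FOLLOW(A)={$,d}  FOLLOW(B)={$,a,b,d}
round 2: (no change)
  FOLLOW(S)={$,d}  FOLLOW(A)={$,d}  FOLLOW(B)={$,a,b,d}

FOLLOW(S) = ["$", "d"]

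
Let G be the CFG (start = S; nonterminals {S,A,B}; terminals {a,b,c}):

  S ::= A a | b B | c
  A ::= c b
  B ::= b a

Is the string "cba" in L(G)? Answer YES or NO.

CNF form of G:
  S -> A T2 | T1 B | c
  A -> T0 T1
  B -> T1 T2
  T0 -> c
  T1 -> b
  T2 -> a

CYK table (by increasing span):
  T[0,0] 'c' = {S,T0}  orig:{S}
  T[1,1] 'b' = {T1}  orig:{}
  T[2,2] 'a' = {T2}  orig:{}
  T[0,1] 'cb' = {A}
  T[1,2] 'ba' = {B}
  T[0,2] 'cba' = {S}

S ∈ T[0,2] ⇒ YES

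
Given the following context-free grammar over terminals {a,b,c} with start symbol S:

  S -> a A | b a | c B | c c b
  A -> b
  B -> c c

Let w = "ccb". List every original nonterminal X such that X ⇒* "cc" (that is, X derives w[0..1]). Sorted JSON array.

CNF form of G:
  S -> T0 B | T0 X3 | T1 A | T2 T1
  A -> b
  B -> T0 T0
  T0 -> c
  T1 -> a
  T2 -> b
  X3 -> T0 T2

CYK table (by increasing span) (cells [i..j] with 0 ≤ i ≤ j ≤ 1 only):
  [0..0]={T0}  "c"  orig:{}
  [1..1]={T0}  "c"  orig:{}
  [0..1]={B}  "cc"

Original NTs in T[0,1] deriving "cc": ["B"]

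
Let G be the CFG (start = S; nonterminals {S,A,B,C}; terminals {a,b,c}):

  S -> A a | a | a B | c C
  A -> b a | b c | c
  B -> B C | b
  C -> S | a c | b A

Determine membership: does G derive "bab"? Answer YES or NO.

CNF form of G:
  S -> A T1 | T1 B | T2 C | a
  A -> T0 T1 | T0 T2 | c
  B -> B C | b
  C -> A T1 | T0 A | T1 B | T1 T2 | T2 C | a
  T0 -> b
  T1 -> a
  T2 -> c

Fill CYK table bottom-up:
  cell(0,0) b: {B,T0}  orig:{B}
  cell(1,1) a: {C,S,T1}  orig:{C,S}
  cell(2,2) b: {B,T0}  orig:{B}
  cell(0,1) ba: {A,B}
  cell(1,2) ab: {C,S}
  cell(0,2) bab: {B}

S ∉ T[0,2] ⇒ NO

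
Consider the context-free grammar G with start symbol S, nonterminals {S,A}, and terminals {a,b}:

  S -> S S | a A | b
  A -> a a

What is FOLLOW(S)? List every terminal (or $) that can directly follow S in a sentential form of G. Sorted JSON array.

Compute FIRST by fixpoint:
pass 1:
  A via A→a a: +{a}
  S via S→a A: +{a}
  S via S→b: +{b}
  S: {a,b}  A: {a}
pass 2: — fixpoint
  S: {a,b}  A: {a}

FOLLOW iteration:
initialize: $ ∈ FOLLOW(S)
iter 1:
  S→S S: FOLLOW(S) ⊇ FIRST(S) = {a,b}; new: +{a,b}
  S→a A: FOLLOW(A) ⊇ FOLLOW(S) ⊇ {$,a,b}; new: +{$,a,b}
  FOLLOW[S]={$,a,b}  FOLLOW[A]={$,a,b}
iter 2: (no change)
  FOLLOW[S]={$,a,b}  FOLLOW[A]={$,a,b}

FOLLOW(S) = ["$", "a", "b"]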